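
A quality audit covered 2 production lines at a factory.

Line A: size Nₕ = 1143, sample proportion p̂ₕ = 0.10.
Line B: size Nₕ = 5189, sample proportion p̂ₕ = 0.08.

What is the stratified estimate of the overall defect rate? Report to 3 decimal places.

Wₕ = Nₕ/N with N = 6332: 0.1805, 0.8195.
p̂_st = 0.1805·0.10 + 0.8195·0.08 ≈ 0.08361... → 0.084.

0.084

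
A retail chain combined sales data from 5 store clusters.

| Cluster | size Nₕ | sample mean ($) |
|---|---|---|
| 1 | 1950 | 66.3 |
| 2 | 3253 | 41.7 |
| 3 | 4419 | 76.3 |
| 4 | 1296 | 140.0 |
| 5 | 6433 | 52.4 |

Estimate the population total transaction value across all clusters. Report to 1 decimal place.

Population total = Σ Nₕ·x̄ₕ (each stratum's size times its mean).
1950·66.3 + 3253·41.7 + 4419·76.3 + 1296·140.0 + 6433·52.4 = 129285 + 135650.1 + 337169.7 + 181440 + 337089.2 = 1120634.0.

1120634.0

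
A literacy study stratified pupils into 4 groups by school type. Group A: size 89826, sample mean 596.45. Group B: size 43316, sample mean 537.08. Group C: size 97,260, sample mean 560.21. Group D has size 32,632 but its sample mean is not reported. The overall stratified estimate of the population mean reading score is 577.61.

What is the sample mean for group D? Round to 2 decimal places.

631.41

Σ Nₕx̄ₕ = N·μ, so 32632·x̄_D = 263034·577.61 − (89826·596.45 + 43316·537.08 + 97260·560.21).
= 151931068.74 − 131326899.58 = 20604169.16.
x̄_D = 20604169.16 / 32632 = 631.4099... → 631.41.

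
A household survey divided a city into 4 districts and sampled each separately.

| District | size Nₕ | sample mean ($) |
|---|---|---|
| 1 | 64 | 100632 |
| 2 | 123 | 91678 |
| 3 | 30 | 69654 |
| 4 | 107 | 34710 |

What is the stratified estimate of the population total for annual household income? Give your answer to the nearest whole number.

23520432

Estimate total by summing Nₕ·x̄ₕ over strata.
64·100632 + 123·91678 + 30·69654 + 107·34710 = 6440448 + 11276394 + 2089620 + 3713970 = 23520432.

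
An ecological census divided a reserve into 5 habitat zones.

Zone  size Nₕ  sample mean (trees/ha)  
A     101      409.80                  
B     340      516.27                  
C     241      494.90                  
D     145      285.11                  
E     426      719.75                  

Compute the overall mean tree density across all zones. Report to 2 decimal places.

x̄_st = (Σ Nₕx̄ₕ) / (Σ Nₕ) = (101·409.80 + 340·516.27 + 241·494.90 + 145·285.11 + 426·719.75) / 1253
= 684146.95 / 1253 = 546.0071... → 546.01.

546.01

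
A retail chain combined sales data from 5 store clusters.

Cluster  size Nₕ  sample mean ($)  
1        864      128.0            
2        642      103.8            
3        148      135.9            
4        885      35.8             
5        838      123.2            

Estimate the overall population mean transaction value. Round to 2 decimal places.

N = 864 + 642 + 148 + 885 + 838 = 3377.
Weight each subgroup mean by Nₕ/N and sum.
Σ Nₕx̄ₕ = 864·128.0 + 642·103.8 + 148·135.9 + 885·35.8 + 838·123.2 = 110592 + 66639.6 + 20113.2 + 31683 + 103241.6 = 332269.4.
Divide by N: 332269.4 / 3377 = 98.3919... → 98.39.

98.39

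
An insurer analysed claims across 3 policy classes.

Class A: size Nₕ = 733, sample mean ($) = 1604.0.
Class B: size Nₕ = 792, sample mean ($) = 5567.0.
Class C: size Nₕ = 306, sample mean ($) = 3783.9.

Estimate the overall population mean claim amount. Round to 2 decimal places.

3682.51

N = 1831; weights Wₕ = Nₕ/N = (0.4003, 0.4326, 0.1671).
x̄_st = Σ Wₕ·x̄ₕ = 0.4003·1604.0 + 0.4326·5567.0 + 0.1671·3783.9 ≈ 3682.5065...
→ 3682.51.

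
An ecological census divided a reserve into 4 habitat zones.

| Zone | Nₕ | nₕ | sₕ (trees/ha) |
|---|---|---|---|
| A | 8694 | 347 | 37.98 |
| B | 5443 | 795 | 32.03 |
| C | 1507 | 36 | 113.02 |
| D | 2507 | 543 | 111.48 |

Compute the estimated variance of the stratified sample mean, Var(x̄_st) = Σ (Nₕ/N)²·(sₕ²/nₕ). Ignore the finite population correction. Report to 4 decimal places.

N = 18151. Term for each stratum: Wₕ²sₕ²/nₕ.
Var(x̄_st) = 0.9537150 + 0.1160439 + 2.4458707 + 0.4366180 = 3.9522476 → 3.9522.

3.9522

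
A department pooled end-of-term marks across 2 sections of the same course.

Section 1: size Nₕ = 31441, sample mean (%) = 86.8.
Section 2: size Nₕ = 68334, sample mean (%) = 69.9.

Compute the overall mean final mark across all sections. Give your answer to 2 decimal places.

N = 99775; weights Wₕ = Nₕ/N = (0.3151, 0.6849).
x̄_st = Σ Wₕ·x̄ₕ = 0.3151·86.8 + 0.6849·69.9 ≈ 75.2255...
→ 75.23.

75.23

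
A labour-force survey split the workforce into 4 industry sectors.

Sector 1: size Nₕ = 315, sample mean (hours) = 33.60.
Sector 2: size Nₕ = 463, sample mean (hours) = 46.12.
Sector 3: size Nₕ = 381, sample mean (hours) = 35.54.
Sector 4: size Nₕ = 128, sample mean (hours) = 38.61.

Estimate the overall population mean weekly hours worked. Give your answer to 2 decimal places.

39.18

N = 315 + 463 + 381 + 128 = 1287.
Overall mean = Σ (Nₕ/N)·x̄ₕ — weight by population share, not a simple average.
Σ Nₕx̄ₕ = 315·33.60 + 463·46.12 + 381·35.54 + 128·38.61 = 10584 + 21353.56 + 13540.74 + 4942.08 = 50420.38.
Divide by N: 50420.38 / 1287 = 39.1767... → 39.18.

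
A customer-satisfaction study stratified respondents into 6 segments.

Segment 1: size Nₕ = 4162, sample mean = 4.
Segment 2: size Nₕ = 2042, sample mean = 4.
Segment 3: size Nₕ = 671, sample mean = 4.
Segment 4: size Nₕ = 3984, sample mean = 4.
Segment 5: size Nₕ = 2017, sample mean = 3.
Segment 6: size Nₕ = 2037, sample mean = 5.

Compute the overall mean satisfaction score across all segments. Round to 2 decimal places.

x̄_st = (Σ Nₕx̄ₕ) / (Σ Nₕ) = (4162·4 + 2042·4 + 671·4 + 3984·4 + 2017·3 + 2037·5) / 14913
= 59672 / 14913 = 4.0013... → 4.00.

4.00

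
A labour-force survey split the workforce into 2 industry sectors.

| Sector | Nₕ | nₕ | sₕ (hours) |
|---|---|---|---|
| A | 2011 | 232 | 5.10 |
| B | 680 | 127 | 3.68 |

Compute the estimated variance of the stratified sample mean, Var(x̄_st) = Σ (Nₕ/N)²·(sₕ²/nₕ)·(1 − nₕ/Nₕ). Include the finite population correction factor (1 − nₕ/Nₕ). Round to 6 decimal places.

0.060925

N = 2691; Wₕ = Nₕ/N.
sector A: (2011/2691)²·5.10²/232·(1 − 232/2011) = 0.055387657
sector B: (680/2691)²·3.68²/127·(1 − 127/680) = 0.005537307
Sum = 0.060924963 → 0.060925.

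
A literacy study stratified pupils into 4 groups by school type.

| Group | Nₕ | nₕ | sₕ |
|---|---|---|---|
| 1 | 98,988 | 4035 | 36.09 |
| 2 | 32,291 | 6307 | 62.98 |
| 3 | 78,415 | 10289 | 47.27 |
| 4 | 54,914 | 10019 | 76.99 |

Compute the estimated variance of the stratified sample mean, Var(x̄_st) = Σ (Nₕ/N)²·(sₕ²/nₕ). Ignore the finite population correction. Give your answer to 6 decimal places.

0.099092

N = 264608; Wₕ = Nₕ/N.
group 1: (98988/264608)²·36.09²/4035 = 0.045174087
group 2: (32291/264608)²·62.98²/6307 = 0.009365685
group 3: (78415/264608)²·47.27²/10289 = 0.019071743
group 4: (54914/264608)²·76.99²/10019 = 0.025480297
Sum = 0.099091812 → 0.099092.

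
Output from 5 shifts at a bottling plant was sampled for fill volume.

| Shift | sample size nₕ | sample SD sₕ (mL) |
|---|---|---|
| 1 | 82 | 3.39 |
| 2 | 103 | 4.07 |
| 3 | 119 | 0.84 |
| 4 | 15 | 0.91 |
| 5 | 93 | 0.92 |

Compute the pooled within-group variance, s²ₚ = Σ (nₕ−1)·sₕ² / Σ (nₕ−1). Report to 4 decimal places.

1: (82−1)·3.39² = 81·11.4921 = 930.8601
2: (103−1)·4.07² = 102·16.5649 = 1689.6198
3: (119−1)·0.84² = 118·0.7056 = 83.2608
4: (15−1)·0.91² = 14·0.8281 = 11.5934
5: (93−1)·0.92² = 92·0.8464 = 77.8688
Numerator = 2793.2029; denominator = Σ(nₕ−1) = 407.
s²ₚ = 2793.2029/407 = 6.862906... → 6.8629.

6.8629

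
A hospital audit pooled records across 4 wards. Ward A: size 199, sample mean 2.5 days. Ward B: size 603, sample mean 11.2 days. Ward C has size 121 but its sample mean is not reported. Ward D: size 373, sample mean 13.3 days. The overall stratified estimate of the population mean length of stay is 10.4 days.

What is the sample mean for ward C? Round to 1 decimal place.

Σ Nₕx̄ₕ = N·μ, so 121·x̄_C = 1296·10.4 − (199·2.5 + 603·11.2 + 373·13.3).
= 13478.4 − 12212 = 1266.4.
x̄_C = 1266.4 / 121 = 10.466... → 10.5.

10.5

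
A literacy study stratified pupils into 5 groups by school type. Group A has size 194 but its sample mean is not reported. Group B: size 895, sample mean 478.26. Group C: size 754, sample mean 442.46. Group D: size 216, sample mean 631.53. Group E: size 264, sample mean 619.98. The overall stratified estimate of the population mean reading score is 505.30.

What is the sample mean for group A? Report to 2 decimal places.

577.68

Σ Nₕx̄ₕ = N·μ, so 194·x̄_A = 2323·505.30 − (895·478.26 + 754·442.46 + 216·631.53 + 264·619.98).
= 1173811.9 − 1061742.74 = 112069.16.
x̄_A = 112069.16 / 194 = 577.6761... → 577.68.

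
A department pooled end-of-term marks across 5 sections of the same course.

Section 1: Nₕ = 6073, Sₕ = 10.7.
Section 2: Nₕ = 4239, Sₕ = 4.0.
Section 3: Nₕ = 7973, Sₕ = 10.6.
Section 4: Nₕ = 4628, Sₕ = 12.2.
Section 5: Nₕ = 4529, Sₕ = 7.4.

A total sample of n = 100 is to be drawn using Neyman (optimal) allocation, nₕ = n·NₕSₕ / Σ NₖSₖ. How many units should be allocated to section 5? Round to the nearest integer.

1: NₕSₕ = 6073·10.7 = 64981.1
2: NₕSₕ = 4239·4.0 = 16956
3: NₕSₕ = 7973·10.6 = 84513.8
4: NₕSₕ = 4628·12.2 = 56461.6
5: NₕSₕ = 4529·7.4 = 33514.6
Σ NₕSₕ = 256427.1.
n_5 = 100·33514.6/256427.1 = 13.070... → 13.

13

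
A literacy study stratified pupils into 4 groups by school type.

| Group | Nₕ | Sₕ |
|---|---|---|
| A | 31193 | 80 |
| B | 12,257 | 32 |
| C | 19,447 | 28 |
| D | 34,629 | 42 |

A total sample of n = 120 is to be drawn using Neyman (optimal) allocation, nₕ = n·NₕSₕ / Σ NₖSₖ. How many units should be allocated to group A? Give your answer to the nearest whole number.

Σ NₕSₕ = 31193·80 + 12257·32 + 19447·28 + 34629·42 = 4886598.
Share for A: 2495440/4886598 = 0.51067.
n_A = 120 × 0.51067 = 61.280... → 61.

61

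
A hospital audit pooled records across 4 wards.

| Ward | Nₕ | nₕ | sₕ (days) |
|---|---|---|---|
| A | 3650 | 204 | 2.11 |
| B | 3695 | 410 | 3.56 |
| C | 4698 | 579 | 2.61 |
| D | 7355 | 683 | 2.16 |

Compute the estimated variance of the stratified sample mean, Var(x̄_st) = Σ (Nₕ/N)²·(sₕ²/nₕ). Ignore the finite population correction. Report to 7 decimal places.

N = 19398. Term for each stratum: Wₕ²sₕ²/nₕ.
Var(x̄_st) = 0.0007726923 + 0.0011215822 + 0.0006901040 + 0.0009820605 = 0.0035664390 → 0.0035664.

0.0035664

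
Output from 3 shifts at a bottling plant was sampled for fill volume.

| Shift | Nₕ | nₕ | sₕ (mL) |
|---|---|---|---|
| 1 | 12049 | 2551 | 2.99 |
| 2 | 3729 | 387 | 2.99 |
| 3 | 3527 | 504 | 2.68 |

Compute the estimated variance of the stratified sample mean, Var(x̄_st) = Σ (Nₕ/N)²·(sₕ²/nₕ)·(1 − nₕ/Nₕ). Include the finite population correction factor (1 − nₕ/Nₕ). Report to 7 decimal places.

0.0022563

N = 19305. Term for each stratum: Wₕ²sₕ²/nₕ·(1−nₕ/Nₕ).
Var(x̄_st) = 0.0010761566 + 0.0007724860 + 0.0004077022 = 0.0022563448 → 0.0022563.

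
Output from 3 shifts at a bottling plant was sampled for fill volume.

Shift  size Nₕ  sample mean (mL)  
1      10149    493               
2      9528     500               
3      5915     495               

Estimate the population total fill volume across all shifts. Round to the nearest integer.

1: 10149·493 = 5003457
2: 9528·500 = 4764000
3: 5915·495 = 2927925
τ̂ = Σ Nₕx̄ₕ = 12695382.

12695382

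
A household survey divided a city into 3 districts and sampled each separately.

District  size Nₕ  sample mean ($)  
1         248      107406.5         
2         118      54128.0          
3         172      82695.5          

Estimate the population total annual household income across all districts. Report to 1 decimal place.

Estimate total by summing Nₕ·x̄ₕ over strata.
248·107406.5 + 118·54128.0 + 172·82695.5 = 26636812 + 6387104 + 14223626 = 47247542.0.

47247542.0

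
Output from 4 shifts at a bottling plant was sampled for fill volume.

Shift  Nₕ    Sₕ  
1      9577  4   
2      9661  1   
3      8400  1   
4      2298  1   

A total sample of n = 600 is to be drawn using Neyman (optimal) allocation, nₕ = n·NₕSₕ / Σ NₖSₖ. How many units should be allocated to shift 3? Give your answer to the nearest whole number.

86

1: NₕSₕ = 9577·4 = 38308
2: NₕSₕ = 9661·1 = 9661
3: NₕSₕ = 8400·1 = 8400
4: NₕSₕ = 2298·1 = 2298
Σ NₕSₕ = 58667.
n_3 = 600·8400/58667 = 85.909... → 86.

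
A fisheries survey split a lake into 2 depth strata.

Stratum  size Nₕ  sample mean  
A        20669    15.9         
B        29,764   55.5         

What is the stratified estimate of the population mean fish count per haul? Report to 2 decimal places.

39.27

x̄_st = (Σ Nₕx̄ₕ) / (Σ Nₕ) = (20669·15.9 + 29764·55.5) / 50433
= 1980539.1 / 50433 = 39.2707... → 39.27.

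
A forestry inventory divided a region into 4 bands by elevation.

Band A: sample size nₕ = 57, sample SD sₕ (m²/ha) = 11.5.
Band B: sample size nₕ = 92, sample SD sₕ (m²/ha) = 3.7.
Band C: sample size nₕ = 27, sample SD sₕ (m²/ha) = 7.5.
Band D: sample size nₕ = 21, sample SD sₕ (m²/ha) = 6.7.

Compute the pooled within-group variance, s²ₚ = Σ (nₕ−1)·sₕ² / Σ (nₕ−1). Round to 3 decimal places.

A: (57−1)·11.5² = 56·132.25 = 7406
B: (92−1)·3.7² = 91·13.69 = 1245.79
C: (27−1)·7.5² = 26·56.25 = 1462.5
D: (21−1)·6.7² = 20·44.89 = 897.8
Numerator = 11012.09; denominator = Σ(nₕ−1) = 193.
s²ₚ = 11012.09/193 = 57.05746... → 57.057.

57.057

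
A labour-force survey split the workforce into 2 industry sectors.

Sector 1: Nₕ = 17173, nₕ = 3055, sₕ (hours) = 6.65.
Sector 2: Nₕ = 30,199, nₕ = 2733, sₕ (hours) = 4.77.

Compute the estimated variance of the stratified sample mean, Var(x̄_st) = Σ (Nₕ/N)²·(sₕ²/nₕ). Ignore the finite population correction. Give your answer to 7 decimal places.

0.0052856

N = 47372; Wₕ = Nₕ/N.
sector 1: (17173/47372)²·6.65²/3055 = 0.0019023086
sector 2: (30199/47372)²·4.77²/2733 = 0.0033832868
Sum = 0.0052855954 → 0.0052856.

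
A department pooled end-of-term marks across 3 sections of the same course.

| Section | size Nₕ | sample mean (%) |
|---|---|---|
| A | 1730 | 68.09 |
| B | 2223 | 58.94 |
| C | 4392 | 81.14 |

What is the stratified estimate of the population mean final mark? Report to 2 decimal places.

72.52

N = 1730 + 2223 + 4392 = 8345.
Weight each subgroup mean by Nₕ/N and sum.
Σ Nₕx̄ₕ = 1730·68.09 + 2223·58.94 + 4392·81.14 = 117795.7 + 131023.62 + 356366.88 = 605186.2.
Divide by N: 605186.2 / 8345 = 72.5208... → 72.52.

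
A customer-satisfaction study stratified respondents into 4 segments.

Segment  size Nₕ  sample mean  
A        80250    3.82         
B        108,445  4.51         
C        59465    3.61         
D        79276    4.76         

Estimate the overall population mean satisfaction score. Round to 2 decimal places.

4.24

x̄_st = (Σ Nₕx̄ₕ) / (Σ Nₕ) = (80250·3.82 + 108445·4.51 + 59465·3.61 + 79276·4.76) / 327436
= 1387664.36 / 327436 = 4.2380... → 4.24.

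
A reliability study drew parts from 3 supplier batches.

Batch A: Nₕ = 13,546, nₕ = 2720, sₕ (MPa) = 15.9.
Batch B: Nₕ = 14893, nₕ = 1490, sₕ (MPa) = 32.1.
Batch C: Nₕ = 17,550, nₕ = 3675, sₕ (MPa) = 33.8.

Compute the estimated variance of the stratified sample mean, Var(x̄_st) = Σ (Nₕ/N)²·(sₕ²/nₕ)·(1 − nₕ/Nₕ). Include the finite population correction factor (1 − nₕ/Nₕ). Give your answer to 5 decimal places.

N = 45989; Wₕ = Nₕ/N.
batch A: (13546/45989)²·15.9²/2720·(1 − 2720/13546) = 0.00644461
batch B: (14893/45989)²·32.1²/1490·(1 − 1490/14893) = 0.06526796
batch C: (17550/45989)²·33.8²/3675·(1 − 3675/17550) = 0.03579136
Sum = 0.10750394 → 0.10750.

0.10750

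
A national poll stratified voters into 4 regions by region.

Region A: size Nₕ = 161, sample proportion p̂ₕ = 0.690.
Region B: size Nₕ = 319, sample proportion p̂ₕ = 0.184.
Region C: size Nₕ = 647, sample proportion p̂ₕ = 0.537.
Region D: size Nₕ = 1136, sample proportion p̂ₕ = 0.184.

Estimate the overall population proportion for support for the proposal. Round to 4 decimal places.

0.3209

N = 161 + 319 + 647 + 1136 = 2263.
Overall proportion = Σ (Nₕ/N)·p̂ₕ.
Σ Nₕp̂ₕ = 111.09 + 58.696 + 347.439 + 209.024 = 726.249.
726.249 / 2263 = 0.320923... → 0.3209.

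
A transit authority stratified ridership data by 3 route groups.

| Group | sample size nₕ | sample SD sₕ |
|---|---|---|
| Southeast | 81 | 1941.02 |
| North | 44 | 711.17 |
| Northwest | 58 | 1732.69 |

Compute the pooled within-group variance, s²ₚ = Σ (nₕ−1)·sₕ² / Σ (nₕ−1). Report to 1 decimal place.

2745992.9

Degrees of freedom: 80 + 43 + 57 = 180.
Σ(nₕ−1)sₕ² = 80·3767558.6404 + 43·505762.7689 + 57·3002214.6361 = 494278724.5524.
s²ₚ = 494278724.5524 / 180 = 2745992.914... → 2745992.9.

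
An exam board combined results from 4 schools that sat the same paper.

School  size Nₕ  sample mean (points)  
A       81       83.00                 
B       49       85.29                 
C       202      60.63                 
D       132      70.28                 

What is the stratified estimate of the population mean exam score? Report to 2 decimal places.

x̄_st = (Σ Nₕx̄ₕ) / (Σ Nₕ) = (81·83.00 + 49·85.29 + 202·60.63 + 132·70.28) / 464
= 32426.43 / 464 = 69.8845... → 69.88.

69.88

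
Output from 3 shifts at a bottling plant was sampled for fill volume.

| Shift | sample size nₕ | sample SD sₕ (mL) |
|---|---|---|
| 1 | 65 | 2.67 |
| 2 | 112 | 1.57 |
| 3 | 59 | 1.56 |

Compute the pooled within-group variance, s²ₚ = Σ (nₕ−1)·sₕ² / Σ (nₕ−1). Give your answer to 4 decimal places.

3.7382

Degrees of freedom: 64 + 111 + 58 = 233.
Σ(nₕ−1)sₕ² = 64·7.1289 + 111·2.4649 + 58·2.4336 = 871.0023.
s²ₚ = 871.0023 / 233 = 3.738207... → 3.7382.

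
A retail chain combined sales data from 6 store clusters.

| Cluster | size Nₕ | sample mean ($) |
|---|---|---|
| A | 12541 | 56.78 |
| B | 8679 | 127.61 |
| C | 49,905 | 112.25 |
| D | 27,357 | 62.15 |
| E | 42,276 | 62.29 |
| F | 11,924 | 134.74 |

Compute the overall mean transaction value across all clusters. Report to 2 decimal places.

x̄_st = (Σ Nₕx̄ₕ) / (Σ Nₕ) = (12541·56.78 + 8679·127.61 + 49905·112.25 + 27357·62.15 + 42276·62.29 + 11924·134.74) / 152682
= 13361690.77 / 152682 = 87.5132... → 87.51.

87.51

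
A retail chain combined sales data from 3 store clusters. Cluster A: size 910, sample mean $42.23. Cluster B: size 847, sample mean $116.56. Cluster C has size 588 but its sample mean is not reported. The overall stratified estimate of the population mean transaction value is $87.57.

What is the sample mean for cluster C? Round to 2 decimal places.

115.98

Σ Nₕx̄ₕ = N·μ, so 588·x̄_C = 2345·87.57 − (910·42.23 + 847·116.56).
= 205351.65 − 137155.62 = 68196.03.
x̄_C = 68196.03 / 588 = 115.9796... → 115.98.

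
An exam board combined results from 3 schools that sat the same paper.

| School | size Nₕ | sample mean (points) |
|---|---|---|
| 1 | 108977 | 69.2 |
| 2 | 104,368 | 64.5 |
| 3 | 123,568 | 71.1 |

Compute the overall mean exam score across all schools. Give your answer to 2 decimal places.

N = 336913; weights Wₕ = Nₕ/N = (0.3235, 0.3098, 0.3668).
x̄_st = Σ Wₕ·x̄ₕ = 0.3235·69.2 + 0.3098·64.5 + 0.3668·71.1 ≈ 68.4409...
→ 68.44.

68.44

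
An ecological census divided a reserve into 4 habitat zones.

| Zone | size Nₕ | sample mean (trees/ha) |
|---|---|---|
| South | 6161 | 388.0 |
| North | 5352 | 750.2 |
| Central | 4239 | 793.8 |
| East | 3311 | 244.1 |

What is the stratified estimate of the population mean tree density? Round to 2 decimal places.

N = 19063; weights Wₕ = Nₕ/N = (0.3232, 0.2808, 0.2224, 0.1737).
x̄_st = Σ Wₕ·x̄ₕ = 0.3232·388.0 + 0.2808·750.2 + 0.2224·793.8 + 0.1737·244.1 ≈ 554.9322...
→ 554.93.

554.93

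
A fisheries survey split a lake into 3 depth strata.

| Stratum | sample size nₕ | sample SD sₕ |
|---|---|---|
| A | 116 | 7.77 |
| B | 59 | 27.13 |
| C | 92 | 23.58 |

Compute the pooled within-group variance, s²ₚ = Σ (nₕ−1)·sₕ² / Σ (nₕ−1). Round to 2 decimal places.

379.66

Degrees of freedom: 115 + 58 + 91 = 264.
Σ(nₕ−1)sₕ² = 115·60.3729 + 58·736.0369 + 91·556.0164 = 100230.5161.
s²ₚ = 100230.5161 / 264 = 379.6610... → 379.66.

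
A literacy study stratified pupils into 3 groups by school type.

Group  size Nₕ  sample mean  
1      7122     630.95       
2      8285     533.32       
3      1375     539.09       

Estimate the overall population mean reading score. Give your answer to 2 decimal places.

575.23

N = 7122 + 8285 + 1375 = 16782.
The stratified mean weights each stratum mean by its population share Nₕ/N.
Σ Nₕx̄ₕ = 7122·630.95 + 8285·533.32 + 1375·539.09 = 4493625.9 + 4418556.2 + 741248.75 = 9653430.85.
Divide by N: 9653430.85 / 16782 = 575.2253... → 575.23.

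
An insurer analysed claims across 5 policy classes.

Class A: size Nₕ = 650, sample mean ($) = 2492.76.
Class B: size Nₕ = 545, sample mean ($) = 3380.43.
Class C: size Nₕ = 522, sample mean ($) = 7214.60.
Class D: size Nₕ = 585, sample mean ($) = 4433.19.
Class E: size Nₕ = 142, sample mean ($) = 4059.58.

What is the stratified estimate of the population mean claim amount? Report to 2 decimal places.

N = 650 + 545 + 522 + 585 + 142 = 2444.
Weight each subgroup mean by Nₕ/N and sum.
Σ Nₕx̄ₕ = 650·2492.76 + 545·3380.43 + 522·7214.60 + 585·4433.19 + 142·4059.58 = 1620294 + 1842334.35 + 3766021.2 + 2593416.15 + 576460.36 = 10398526.06.
Divide by N: 10398526.06 / 2444 = 4254.7161... → 4254.72.

4254.72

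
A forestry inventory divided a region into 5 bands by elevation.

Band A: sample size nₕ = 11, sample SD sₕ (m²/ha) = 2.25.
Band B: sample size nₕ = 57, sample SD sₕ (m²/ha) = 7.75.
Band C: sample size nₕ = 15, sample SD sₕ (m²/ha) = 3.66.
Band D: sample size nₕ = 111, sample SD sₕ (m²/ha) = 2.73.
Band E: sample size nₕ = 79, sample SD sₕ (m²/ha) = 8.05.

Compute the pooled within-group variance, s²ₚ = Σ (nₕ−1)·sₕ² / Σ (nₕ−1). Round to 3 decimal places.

35.358

Degrees of freedom: 10 + 56 + 14 + 110 + 78 = 268.
Σ(nₕ−1)sₕ² = 10·5.0625 + 56·60.0625 + 14·13.3956 + 110·7.4529 + 78·64.8025 = 9476.0774.
s²ₚ = 9476.0774 / 268 = 35.35850... → 35.358.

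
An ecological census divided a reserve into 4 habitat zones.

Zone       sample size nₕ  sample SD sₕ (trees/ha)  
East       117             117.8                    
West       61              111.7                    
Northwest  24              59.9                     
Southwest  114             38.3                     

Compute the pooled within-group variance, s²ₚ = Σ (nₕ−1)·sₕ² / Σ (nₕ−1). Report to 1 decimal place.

8354.5

East: (117−1)·117.8² = 116·13876.84 = 1609713.44
West: (61−1)·111.7² = 60·12476.89 = 748613.4
Northwest: (24−1)·59.9² = 23·3588.01 = 82524.23
Southwest: (114−1)·38.3² = 113·1466.89 = 165758.57
Numerator = 2606609.64; denominator = Σ(nₕ−1) = 312.
s²ₚ = 2606609.64/312 = 8354.518... → 8354.5.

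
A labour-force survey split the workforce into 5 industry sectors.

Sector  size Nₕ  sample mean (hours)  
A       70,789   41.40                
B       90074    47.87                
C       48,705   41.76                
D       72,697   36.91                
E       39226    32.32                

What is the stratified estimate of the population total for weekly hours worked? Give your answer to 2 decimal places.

Estimate total by summing Nₕ·x̄ₕ over strata.
70789·41.40 + 90074·47.87 + 48705·41.76 + 72697·36.91 + 39226·32.32 = 2930664.6 + 4311842.38 + 2033920.8 + 2683246.27 + 1267784.32 = 13227458.37.

13227458.37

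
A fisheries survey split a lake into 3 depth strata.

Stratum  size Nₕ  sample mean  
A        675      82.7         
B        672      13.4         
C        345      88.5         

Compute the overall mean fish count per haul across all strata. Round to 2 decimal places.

56.36

N = 675 + 672 + 345 = 1692.
Weight each subgroup mean by Nₕ/N and sum.
Σ Nₕx̄ₕ = 675·82.7 + 672·13.4 + 345·88.5 = 55822.5 + 9004.8 + 30532.5 = 95359.8.
Divide by N: 95359.8 / 1692 = 56.3592... → 56.36.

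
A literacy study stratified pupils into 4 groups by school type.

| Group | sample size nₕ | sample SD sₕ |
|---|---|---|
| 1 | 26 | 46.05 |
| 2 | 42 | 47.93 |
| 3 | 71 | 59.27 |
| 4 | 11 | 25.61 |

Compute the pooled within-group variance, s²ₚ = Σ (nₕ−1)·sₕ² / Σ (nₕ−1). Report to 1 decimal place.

1: (26−1)·46.05² = 25·2120.6025 = 53015.0625
2: (42−1)·47.93² = 41·2297.2849 = 94188.6809
3: (71−1)·59.27² = 70·3512.9329 = 245905.303
4: (11−1)·25.61² = 10·655.8721 = 6558.721
Numerator = 399667.7674; denominator = Σ(nₕ−1) = 146.
s²ₚ = 399667.7674/146 = 2737.450... → 2737.5.

2737.5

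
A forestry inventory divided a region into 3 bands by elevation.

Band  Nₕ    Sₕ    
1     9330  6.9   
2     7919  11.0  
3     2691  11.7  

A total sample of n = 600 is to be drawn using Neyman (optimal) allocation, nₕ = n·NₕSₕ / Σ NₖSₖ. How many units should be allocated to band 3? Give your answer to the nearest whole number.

Σ NₕSₕ = 9330·6.9 + 7919·11.0 + 2691·11.7 = 182970.7.
Share for 3: 31484.7/182970.7 = 0.17208.
n_3 = 600 × 0.17208 = 103.245... → 103.

103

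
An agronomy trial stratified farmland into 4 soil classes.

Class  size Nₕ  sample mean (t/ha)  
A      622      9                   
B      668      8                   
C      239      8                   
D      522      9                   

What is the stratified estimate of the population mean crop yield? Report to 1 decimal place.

x̄_st = (Σ Nₕx̄ₕ) / (Σ Nₕ) = (622·9 + 668·8 + 239·8 + 522·9) / 2051
= 17552 / 2051 = 8.558... → 8.6.

8.6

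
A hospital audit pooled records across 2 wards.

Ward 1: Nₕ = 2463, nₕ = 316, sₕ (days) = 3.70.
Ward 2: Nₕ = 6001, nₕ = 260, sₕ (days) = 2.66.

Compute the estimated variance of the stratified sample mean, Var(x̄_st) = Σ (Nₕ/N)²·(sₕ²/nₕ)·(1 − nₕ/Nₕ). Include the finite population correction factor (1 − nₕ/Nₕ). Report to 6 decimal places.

0.016285

N = 8464. Term for each stratum: Wₕ²sₕ²/nₕ·(1−nₕ/Nₕ).
Var(x̄_st) = 0.003197875 + 0.013087292 = 0.016285167 → 0.016285.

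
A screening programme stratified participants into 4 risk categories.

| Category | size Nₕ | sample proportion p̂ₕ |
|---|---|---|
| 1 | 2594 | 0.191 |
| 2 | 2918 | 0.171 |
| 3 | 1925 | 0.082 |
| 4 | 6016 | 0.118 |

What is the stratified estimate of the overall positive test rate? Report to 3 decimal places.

N = 2594 + 2918 + 1925 + 6016 = 13453.
Overall proportion = Σ (Nₕ/N)·p̂ₕ.
Σ Nₕp̂ₕ = 495.454 + 498.978 + 157.85 + 709.888 = 1862.17.
1862.17 / 13453 = 0.13842... → 0.138.

0.138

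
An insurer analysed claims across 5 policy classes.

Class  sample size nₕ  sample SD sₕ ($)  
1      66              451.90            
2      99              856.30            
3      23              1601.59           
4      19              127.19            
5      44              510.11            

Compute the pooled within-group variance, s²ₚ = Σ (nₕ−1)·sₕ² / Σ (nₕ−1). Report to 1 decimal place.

622132.8

Degrees of freedom: 65 + 98 + 22 + 18 + 43 = 246.
Σ(nₕ−1)sₕ² = 65·204213.61 + 98·733249.69 + 22·2565090.5281 + 18·16177.2961 + 43·260212.2121 = 153044662.3383.
s²ₚ = 153044662.3383 / 246 = 622132.774... → 622132.8.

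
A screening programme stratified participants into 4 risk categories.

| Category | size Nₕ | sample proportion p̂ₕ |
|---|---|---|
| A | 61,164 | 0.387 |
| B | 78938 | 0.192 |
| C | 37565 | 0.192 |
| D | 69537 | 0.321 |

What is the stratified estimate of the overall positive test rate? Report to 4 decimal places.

N = 61164 + 78938 + 37565 + 69537 = 247204.
Overall proportion = Σ (Nₕ/N)·p̂ₕ.
Σ Nₕp̂ₕ = 23670.468 + 15156.096 + 7212.48 + 22321.377 = 68360.421.
68360.421 / 247204 = 0.276534... → 0.2765.

0.2765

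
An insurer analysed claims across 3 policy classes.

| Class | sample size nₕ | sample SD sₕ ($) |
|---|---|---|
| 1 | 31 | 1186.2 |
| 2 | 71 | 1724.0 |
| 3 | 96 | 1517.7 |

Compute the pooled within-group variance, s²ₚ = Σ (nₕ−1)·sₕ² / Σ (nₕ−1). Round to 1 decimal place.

Degrees of freedom: 30 + 70 + 95 = 195.
Σ(nₕ−1)sₕ² = 30·1407070.44 + 70·2972176 + 95·2303413.29 = 469088695.75.
s²ₚ = 469088695.75 / 195 = 2405583.055... → 2405583.1.

2405583.1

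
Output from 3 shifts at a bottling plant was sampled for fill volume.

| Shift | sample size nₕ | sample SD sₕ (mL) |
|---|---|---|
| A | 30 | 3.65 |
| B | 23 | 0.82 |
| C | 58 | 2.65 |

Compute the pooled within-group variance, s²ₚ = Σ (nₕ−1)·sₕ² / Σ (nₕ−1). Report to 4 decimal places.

7.4206

Degrees of freedom: 29 + 22 + 57 = 108.
Σ(nₕ−1)sₕ² = 29·13.3225 + 22·0.6724 + 57·7.0225 = 801.4278.
s²ₚ = 801.4278 / 108 = 7.420628... → 7.4206.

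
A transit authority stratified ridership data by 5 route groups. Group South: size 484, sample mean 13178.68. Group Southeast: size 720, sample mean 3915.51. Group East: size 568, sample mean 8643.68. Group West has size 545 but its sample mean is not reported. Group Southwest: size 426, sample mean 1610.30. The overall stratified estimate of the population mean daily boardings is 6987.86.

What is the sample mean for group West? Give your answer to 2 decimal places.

8026.52

N = 484 + 720 + 568 + 545 + 426 = 2743.
Overall total = μ·N = 6987.86·2743 = 19167699.98.
Subtract the known strata: 484·13178.68 + 720·3915.51 + 568·8643.68 + 426·1610.30 = 14793246.36.
Remaining total for group West: 19167699.98 − 14793246.36 = 4374453.62.
Divide by its size: 4374453.62 / 545 = 8026.5204... → 8026.52.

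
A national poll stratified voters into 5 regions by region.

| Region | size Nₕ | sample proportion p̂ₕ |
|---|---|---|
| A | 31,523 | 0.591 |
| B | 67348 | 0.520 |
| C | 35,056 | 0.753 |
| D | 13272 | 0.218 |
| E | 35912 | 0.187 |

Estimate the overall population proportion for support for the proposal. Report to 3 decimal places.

N = 31523 + 67348 + 35056 + 13272 + 35912 = 183111.
Overall proportion = Σ (Nₕ/N)·p̂ₕ.
Σ Nₕp̂ₕ = 18630.093 + 35020.96 + 26397.168 + 2893.296 + 6715.544 = 89657.061.
89657.061 / 183111 = 0.48963... → 0.490.

0.490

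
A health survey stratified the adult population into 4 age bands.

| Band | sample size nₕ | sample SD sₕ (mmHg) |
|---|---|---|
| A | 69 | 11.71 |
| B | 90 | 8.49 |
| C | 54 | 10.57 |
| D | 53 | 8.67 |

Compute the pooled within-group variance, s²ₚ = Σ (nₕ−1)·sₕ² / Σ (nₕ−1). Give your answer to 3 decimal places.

97.595

Degrees of freedom: 68 + 89 + 53 + 52 = 262.
Σ(nₕ−1)sₕ² = 68·137.1241 + 89·72.0801 + 53·111.7249 + 52·75.1689 = 25569.7702.
s²ₚ = 25569.7702 / 262 = 97.59454... → 97.595.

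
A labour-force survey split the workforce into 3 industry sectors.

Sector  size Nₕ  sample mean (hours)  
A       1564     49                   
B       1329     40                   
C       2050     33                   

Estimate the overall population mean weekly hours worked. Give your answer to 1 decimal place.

39.9

x̄_st = (Σ Nₕx̄ₕ) / (Σ Nₕ) = (1564·49 + 1329·40 + 2050·33) / 4943
= 197446 / 4943 = 39.945... → 39.9.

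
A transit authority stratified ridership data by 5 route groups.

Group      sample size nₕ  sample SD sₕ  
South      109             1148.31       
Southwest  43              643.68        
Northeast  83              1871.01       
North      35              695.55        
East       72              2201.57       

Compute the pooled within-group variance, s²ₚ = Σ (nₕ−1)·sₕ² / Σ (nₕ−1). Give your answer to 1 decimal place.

2395985.9

South: (109−1)·1148.31² = 108·1318615.8561 = 142410512.4588
Southwest: (43−1)·643.68² = 42·414323.9424 = 17401605.5808
Northeast: (83−1)·1871.01² = 82·3500678.4201 = 287055630.4482
North: (35−1)·695.55² = 34·483789.8025 = 16448853.285
East: (72−1)·2201.57² = 71·4846910.4649 = 344130643.0079
Numerator = 807447244.7807; denominator = Σ(nₕ−1) = 337.
s²ₚ = 807447244.7807/337 = 2395985.890... → 2395985.9.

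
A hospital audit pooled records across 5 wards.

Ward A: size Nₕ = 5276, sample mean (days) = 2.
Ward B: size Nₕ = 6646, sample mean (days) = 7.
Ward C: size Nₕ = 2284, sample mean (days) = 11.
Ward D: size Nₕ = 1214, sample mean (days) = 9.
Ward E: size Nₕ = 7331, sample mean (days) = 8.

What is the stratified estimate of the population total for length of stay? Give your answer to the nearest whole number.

Population total = Σ Nₕ·x̄ₕ (each stratum's size times its mean).
5276·2 + 6646·7 + 2284·11 + 1214·9 + 7331·8 = 10552 + 46522 + 25124 + 10926 + 58648 = 151772.

151772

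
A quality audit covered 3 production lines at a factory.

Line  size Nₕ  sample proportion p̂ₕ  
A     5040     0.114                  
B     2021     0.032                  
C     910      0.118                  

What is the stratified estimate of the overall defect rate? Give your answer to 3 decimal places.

Wₕ = Nₕ/N with N = 7971: 0.6323, 0.2535, 0.1142.
p̂_st = 0.6323·0.114 + 0.2535·0.032 + 0.1142·0.118 ≈ 0.09367... → 0.094.

0.094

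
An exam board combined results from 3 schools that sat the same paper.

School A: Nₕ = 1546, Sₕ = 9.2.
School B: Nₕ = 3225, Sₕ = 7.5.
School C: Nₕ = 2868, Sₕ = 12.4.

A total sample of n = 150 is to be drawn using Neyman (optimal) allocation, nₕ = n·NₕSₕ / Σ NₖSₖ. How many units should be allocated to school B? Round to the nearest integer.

49

Σ NₕSₕ = 1546·9.2 + 3225·7.5 + 2868·12.4 = 73973.9.
Share for B: 24187.5/73973.9 = 0.32697.
n_B = 150 × 0.32697 = 49.046... → 49.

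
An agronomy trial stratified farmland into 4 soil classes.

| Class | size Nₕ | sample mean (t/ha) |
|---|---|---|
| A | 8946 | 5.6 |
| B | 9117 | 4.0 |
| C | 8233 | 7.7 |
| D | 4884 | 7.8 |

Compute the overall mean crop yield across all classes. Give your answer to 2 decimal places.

6.03

x̄_st = (Σ Nₕx̄ₕ) / (Σ Nₕ) = (8946·5.6 + 9117·4.0 + 8233·7.7 + 4884·7.8) / 31180
= 188054.9 / 31180 = 6.0313... → 6.03.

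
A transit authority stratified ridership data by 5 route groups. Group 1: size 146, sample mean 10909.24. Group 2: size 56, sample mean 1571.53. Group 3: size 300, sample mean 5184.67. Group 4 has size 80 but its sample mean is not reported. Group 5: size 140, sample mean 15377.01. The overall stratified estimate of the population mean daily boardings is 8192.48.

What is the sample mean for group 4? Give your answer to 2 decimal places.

N = 146 + 56 + 300 + 80 + 140 = 722.
Overall total = μ·N = 8192.48·722 = 5914970.56.
Subtract the known strata: 146·10909.24 + 56·1571.53 + 300·5184.67 + 140·15377.01 = 5388937.12.
Remaining total for group 4: 5914970.56 − 5388937.12 = 526033.44.
Divide by its size: 526033.44 / 80 = 6575.418 → 6575.42.

6575.42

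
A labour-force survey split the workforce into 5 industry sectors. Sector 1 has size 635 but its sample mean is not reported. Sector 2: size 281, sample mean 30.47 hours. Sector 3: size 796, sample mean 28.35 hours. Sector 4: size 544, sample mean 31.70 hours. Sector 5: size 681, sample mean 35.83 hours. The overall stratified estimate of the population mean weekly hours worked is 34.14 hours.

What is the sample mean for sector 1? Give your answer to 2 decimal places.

43.30

Σ Nₕx̄ₕ = N·μ, so 635·x̄_1 = 2937·34.14 − (281·30.47 + 796·28.35 + 544·31.70 + 681·35.83).
= 100269.18 − 72773.7 = 27495.48.
x̄_1 = 27495.48 / 635 = 43.3000... → 43.30.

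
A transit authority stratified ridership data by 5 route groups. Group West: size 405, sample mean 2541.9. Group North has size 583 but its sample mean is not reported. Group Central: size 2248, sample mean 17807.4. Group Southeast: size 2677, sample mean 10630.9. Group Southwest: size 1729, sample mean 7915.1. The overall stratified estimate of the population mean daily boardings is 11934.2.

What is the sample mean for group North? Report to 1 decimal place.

13716.2

N = 405 + 583 + 2248 + 2677 + 1729 = 7642.
Overall total = μ·N = 11934.2·7642 = 91201156.4.
Subtract the known strata: 405·2541.9 + 2248·17807.4 + 2677·10630.9 + 1729·7915.1 = 83204631.9.
Remaining total for group North: 91201156.4 − 83204631.9 = 7996524.5.
Divide by its size: 7996524.5 / 583 = 13716.166... → 13716.2.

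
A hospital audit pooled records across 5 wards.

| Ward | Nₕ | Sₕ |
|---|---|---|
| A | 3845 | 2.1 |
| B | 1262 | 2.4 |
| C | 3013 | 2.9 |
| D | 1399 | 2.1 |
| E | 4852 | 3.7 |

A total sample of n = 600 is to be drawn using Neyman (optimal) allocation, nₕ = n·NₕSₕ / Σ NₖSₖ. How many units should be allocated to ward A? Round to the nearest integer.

119

Σ NₕSₕ = 3845·2.1 + 1262·2.4 + 3013·2.9 + 1399·2.1 + 4852·3.7 = 40731.3.
Share for A: 8074.5/40731.3 = 0.19824.
n_A = 600 × 0.19824 = 118.943... → 119.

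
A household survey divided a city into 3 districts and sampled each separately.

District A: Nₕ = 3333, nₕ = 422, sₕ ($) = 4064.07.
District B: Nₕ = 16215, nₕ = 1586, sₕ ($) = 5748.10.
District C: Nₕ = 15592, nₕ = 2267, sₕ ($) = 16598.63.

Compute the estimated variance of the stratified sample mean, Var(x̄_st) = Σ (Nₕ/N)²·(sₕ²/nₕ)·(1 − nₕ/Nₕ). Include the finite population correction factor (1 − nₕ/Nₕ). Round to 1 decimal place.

N = 35140; Wₕ = Nₕ/N.
district A: (3333/35140)²·4064.07²/422·(1 − 422/3333) = 307.5275
district B: (16215/35140)²·5748.10²/1586·(1 − 1586/16215) = 4001.9672
district C: (15592/35140)²·16598.63²/2267·(1 − 2267/15592) = 20448.3607
Sum = 24757.8554 → 24757.9.

24757.9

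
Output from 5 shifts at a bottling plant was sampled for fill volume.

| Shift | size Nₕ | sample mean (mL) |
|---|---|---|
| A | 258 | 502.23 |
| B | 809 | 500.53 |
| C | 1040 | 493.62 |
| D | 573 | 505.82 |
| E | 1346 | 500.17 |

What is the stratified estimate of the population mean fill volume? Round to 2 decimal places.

499.49

N = 258 + 809 + 1040 + 573 + 1346 = 4026.
The stratified mean weights each stratum mean by its population share Nₕ/N.
Σ Nₕx̄ₕ = 258·502.23 + 809·500.53 + 1040·493.62 + 573·505.82 + 1346·500.17 = 129575.34 + 404928.77 + 513364.8 + 289834.86 + 673228.82 = 2010932.59.
Divide by N: 2010932.59 / 4026 = 499.4865... → 499.49.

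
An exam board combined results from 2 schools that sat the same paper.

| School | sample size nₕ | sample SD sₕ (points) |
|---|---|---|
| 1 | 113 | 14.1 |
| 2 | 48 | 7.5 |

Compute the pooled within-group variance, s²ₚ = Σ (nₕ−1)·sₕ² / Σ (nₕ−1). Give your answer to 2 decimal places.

156.67

Degrees of freedom: 112 + 47 = 159.
Σ(nₕ−1)sₕ² = 112·198.81 + 47·56.25 = 24910.47.
s²ₚ = 24910.47 / 159 = 156.6696... → 156.67.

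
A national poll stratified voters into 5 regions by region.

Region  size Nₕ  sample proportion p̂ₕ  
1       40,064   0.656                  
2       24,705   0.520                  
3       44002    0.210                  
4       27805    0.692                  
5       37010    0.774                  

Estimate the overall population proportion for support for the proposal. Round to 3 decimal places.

0.555

N = 40064 + 24705 + 44002 + 27805 + 37010 = 173586.
Overall proportion = Σ (Nₕ/N)·p̂ₕ.
Σ Nₕp̂ₕ = 26281.984 + 12846.6 + 9240.42 + 19241.06 + 28645.74 = 96255.804.
96255.804 / 173586 = 0.55451... → 0.555.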